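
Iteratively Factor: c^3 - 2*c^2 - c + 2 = (c - 2)*(c^2 - 1) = (c - 2)*(c + 1)*(c - 1)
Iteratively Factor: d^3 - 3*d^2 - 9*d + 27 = (d + 3)*(d^2 - 6*d + 9) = (d - 3)*(d + 3)*(d - 3)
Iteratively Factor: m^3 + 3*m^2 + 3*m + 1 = (m + 1)*(m^2 + 2*m + 1) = (m + 1)^2*(m + 1)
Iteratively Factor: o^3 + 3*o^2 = (o + 3)*(o^2) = o*(o + 3)*(o)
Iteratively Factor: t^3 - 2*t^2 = (t - 2)*(t^2) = t*(t - 2)*(t)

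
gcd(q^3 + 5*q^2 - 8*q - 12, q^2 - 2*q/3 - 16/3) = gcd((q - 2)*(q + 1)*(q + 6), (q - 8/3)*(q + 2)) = 1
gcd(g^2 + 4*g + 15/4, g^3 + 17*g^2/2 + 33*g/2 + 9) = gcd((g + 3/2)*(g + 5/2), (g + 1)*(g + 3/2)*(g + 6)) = g + 3/2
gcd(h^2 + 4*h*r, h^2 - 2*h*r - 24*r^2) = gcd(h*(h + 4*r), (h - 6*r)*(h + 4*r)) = h + 4*r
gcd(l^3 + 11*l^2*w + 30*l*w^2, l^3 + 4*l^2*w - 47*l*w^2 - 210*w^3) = l^2 + 11*l*w + 30*w^2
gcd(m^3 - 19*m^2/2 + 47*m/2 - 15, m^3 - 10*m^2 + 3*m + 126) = m - 6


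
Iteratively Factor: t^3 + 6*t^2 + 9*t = (t + 3)*(t^2 + 3*t) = t*(t + 3)*(t + 3)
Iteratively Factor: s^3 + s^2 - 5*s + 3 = (s - 1)*(s^2 + 2*s - 3) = (s - 1)^2*(s + 3)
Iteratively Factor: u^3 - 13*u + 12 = (u - 3)*(u^2 + 3*u - 4) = (u - 3)*(u + 4)*(u - 1)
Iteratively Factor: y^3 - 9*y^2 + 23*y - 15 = (y - 3)*(y^2 - 6*y + 5) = (y - 3)*(y - 1)*(y - 5)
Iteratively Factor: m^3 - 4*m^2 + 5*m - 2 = (m - 1)*(m^2 - 3*m + 2) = (m - 1)^2*(m - 2)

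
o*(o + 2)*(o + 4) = o^3 + 6*o^2 + 8*o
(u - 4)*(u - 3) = u^2 - 7*u + 12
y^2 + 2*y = y*(y + 2)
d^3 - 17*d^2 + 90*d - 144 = (d - 8)*(d - 6)*(d - 3)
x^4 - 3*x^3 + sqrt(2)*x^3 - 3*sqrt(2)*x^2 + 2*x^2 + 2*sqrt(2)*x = x*(x - 2)*(x - 1)*(x + sqrt(2))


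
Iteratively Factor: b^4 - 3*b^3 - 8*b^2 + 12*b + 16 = (b - 4)*(b^3 + b^2 - 4*b - 4) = (b - 4)*(b - 2)*(b^2 + 3*b + 2) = (b - 4)*(b - 2)*(b + 2)*(b + 1)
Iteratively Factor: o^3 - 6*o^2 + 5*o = (o - 1)*(o^2 - 5*o) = o*(o - 1)*(o - 5)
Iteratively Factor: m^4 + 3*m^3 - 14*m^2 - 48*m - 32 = (m + 1)*(m^3 + 2*m^2 - 16*m - 32) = (m + 1)*(m + 2)*(m^2 - 16) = (m - 4)*(m + 1)*(m + 2)*(m + 4)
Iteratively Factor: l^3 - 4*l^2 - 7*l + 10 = (l - 5)*(l^2 + l - 2) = (l - 5)*(l - 1)*(l + 2)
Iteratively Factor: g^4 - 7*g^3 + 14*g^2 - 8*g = (g - 2)*(g^3 - 5*g^2 + 4*g) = (g - 2)*(g - 1)*(g^2 - 4*g) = g*(g - 2)*(g - 1)*(g - 4)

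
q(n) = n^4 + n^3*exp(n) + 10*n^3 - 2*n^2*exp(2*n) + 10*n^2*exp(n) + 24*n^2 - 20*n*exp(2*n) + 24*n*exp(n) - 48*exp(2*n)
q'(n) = n^3*exp(n) + 4*n^3 - 4*n^2*exp(2*n) + 13*n^2*exp(n) + 30*n^2 - 44*n*exp(2*n) + 44*n*exp(n) + 48*n - 116*exp(2*n) + 24*exp(n)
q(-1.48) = 19.93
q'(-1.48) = -25.00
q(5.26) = -7617595.74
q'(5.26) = -16824513.49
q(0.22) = -73.05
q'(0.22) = -140.63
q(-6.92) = 128.62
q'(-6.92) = -221.05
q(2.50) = -14371.63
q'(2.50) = -34069.07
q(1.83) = -2874.32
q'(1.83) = -6983.61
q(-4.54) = -16.21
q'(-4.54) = 26.11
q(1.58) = -1563.87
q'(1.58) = -3810.93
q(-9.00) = 1214.98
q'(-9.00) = -918.01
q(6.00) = -38766361.21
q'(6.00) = -84889145.92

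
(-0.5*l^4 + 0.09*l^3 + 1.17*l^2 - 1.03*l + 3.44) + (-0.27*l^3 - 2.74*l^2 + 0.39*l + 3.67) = -0.5*l^4 - 0.18*l^3 - 1.57*l^2 - 0.64*l + 7.11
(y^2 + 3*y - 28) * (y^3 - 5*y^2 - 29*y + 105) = y^5 - 2*y^4 - 72*y^3 + 158*y^2 + 1127*y - 2940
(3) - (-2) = 5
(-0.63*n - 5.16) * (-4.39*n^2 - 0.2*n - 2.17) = 2.7657*n^3 + 22.7784*n^2 + 2.3991*n + 11.1972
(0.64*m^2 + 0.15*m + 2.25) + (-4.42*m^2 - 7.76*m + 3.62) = -3.78*m^2 - 7.61*m + 5.87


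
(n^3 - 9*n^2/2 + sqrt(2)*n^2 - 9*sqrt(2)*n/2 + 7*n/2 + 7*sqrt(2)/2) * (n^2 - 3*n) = n^5 - 15*n^4/2 + sqrt(2)*n^4 - 15*sqrt(2)*n^3/2 + 17*n^3 - 21*n^2/2 + 17*sqrt(2)*n^2 - 21*sqrt(2)*n/2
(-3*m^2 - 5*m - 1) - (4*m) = -3*m^2 - 9*m - 1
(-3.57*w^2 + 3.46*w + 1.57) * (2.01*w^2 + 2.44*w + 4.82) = -7.1757*w^4 - 1.7562*w^3 - 5.6093*w^2 + 20.508*w + 7.5674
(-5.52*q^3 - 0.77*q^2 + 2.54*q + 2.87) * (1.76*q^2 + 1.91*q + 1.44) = -9.7152*q^5 - 11.8984*q^4 - 4.9491*q^3 + 8.7938*q^2 + 9.1393*q + 4.1328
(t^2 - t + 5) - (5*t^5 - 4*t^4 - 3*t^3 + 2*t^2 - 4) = -5*t^5 + 4*t^4 + 3*t^3 - t^2 - t + 9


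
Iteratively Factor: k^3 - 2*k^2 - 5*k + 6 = (k - 3)*(k^2 + k - 2) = (k - 3)*(k + 2)*(k - 1)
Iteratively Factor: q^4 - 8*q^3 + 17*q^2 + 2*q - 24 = (q - 4)*(q^3 - 4*q^2 + q + 6) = (q - 4)*(q + 1)*(q^2 - 5*q + 6) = (q - 4)*(q - 3)*(q + 1)*(q - 2)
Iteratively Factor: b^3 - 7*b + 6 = (b + 3)*(b^2 - 3*b + 2) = (b - 1)*(b + 3)*(b - 2)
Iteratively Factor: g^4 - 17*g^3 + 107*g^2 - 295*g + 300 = (g - 5)*(g^3 - 12*g^2 + 47*g - 60) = (g - 5)*(g - 4)*(g^2 - 8*g + 15) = (g - 5)^2*(g - 4)*(g - 3)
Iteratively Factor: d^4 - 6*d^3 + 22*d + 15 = (d + 1)*(d^3 - 7*d^2 + 7*d + 15) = (d + 1)^2*(d^2 - 8*d + 15) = (d - 5)*(d + 1)^2*(d - 3)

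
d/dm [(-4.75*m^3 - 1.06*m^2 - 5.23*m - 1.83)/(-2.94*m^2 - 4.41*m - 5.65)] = (13.965*m^4 + 41.895*m^3 + 69.8109*m^2 + 1.2176*m + 21.4792)/(8.6436*m^4 + 25.9308*m^3 + 52.6701*m^2 + 49.833*m + 31.9225)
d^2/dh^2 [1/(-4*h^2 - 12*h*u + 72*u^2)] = (h^2 + 3*h*u - 18*u^2 - (2*h + 3*u)^2)/(2*(h^2 + 3*h*u - 18*u^2)^3)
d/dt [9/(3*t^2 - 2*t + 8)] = 18*(1 - 3*t)/(3*t^2 - 2*t + 8)^2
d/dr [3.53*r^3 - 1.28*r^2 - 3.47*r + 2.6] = 10.59*r^2 - 2.56*r - 3.47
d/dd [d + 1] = 1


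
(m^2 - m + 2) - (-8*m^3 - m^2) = 8*m^3 + 2*m^2 - m + 2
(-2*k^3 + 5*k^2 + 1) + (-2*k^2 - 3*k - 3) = -2*k^3 + 3*k^2 - 3*k - 2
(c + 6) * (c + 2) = c^2 + 8*c + 12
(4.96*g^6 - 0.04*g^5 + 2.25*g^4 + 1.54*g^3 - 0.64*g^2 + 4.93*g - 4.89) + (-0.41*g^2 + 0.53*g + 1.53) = 4.96*g^6 - 0.04*g^5 + 2.25*g^4 + 1.54*g^3 - 1.05*g^2 + 5.46*g - 3.36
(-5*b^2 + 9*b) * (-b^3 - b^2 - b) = 5*b^5 - 4*b^4 - 4*b^3 - 9*b^2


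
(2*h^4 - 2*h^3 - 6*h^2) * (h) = 2*h^5 - 2*h^4 - 6*h^3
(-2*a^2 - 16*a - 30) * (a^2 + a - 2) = -2*a^4 - 18*a^3 - 42*a^2 + 2*a + 60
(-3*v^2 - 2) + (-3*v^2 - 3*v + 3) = -6*v^2 - 3*v + 1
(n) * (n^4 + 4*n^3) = n^5 + 4*n^4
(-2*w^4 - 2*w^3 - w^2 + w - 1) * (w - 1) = -2*w^5 + w^3 + 2*w^2 - 2*w + 1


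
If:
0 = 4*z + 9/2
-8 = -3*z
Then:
No Solution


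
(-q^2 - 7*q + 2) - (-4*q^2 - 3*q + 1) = 3*q^2 - 4*q + 1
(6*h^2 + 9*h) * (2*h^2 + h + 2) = 12*h^4 + 24*h^3 + 21*h^2 + 18*h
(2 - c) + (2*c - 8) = c - 6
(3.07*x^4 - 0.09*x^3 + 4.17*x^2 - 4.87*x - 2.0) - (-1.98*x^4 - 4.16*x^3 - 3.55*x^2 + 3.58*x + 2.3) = 5.05*x^4 + 4.07*x^3 + 7.72*x^2 - 8.45*x - 4.3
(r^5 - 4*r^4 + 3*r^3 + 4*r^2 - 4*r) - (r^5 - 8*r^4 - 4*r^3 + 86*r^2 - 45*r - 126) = 4*r^4 + 7*r^3 - 82*r^2 + 41*r + 126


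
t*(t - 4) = t^2 - 4*t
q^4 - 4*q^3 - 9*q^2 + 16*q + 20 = (q - 5)*(q - 2)*(q + 1)*(q + 2)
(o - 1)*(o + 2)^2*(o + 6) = o^4 + 9*o^3 + 18*o^2 - 4*o - 24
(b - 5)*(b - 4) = b^2 - 9*b + 20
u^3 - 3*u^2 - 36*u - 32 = (u - 8)*(u + 1)*(u + 4)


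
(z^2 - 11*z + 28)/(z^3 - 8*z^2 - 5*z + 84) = 1/(z + 3)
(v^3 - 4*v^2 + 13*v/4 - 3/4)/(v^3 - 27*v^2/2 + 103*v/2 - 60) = (4*v^2 - 4*v + 1)/(2*(2*v^2 - 21*v + 40))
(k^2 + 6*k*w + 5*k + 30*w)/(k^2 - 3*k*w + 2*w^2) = (k^2 + 6*k*w + 5*k + 30*w)/(k^2 - 3*k*w + 2*w^2)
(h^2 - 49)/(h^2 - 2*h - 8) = (49 - h^2)/(-h^2 + 2*h + 8)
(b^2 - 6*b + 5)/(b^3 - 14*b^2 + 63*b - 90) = (b - 1)/(b^2 - 9*b + 18)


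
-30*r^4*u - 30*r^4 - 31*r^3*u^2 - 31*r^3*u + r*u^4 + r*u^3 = (-6*r + u)*(r + u)*(5*r + u)*(r*u + r)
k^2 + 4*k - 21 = (k - 3)*(k + 7)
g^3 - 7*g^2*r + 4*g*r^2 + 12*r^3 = (g - 6*r)*(g - 2*r)*(g + r)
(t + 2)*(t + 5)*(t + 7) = t^3 + 14*t^2 + 59*t + 70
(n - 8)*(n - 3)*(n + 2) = n^3 - 9*n^2 + 2*n + 48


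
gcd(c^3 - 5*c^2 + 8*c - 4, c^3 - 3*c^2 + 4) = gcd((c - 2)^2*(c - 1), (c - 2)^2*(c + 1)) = c^2 - 4*c + 4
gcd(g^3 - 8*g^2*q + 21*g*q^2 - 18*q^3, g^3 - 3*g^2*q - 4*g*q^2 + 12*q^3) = g^2 - 5*g*q + 6*q^2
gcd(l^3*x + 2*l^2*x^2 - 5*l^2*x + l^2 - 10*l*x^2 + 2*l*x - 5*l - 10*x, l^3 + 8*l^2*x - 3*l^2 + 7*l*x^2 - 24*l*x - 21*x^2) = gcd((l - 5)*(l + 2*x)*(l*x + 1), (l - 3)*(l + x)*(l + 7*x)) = 1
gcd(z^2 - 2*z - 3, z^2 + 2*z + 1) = z + 1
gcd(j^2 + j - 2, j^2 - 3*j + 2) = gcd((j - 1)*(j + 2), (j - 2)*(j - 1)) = j - 1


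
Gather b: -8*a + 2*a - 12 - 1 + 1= -6*a - 12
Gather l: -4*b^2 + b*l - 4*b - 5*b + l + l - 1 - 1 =-4*b^2 - 9*b + l*(b + 2) - 2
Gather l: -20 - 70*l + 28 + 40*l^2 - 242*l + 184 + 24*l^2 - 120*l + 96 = 64*l^2 - 432*l + 288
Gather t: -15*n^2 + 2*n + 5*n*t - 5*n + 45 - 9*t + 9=-15*n^2 - 3*n + t*(5*n - 9) + 54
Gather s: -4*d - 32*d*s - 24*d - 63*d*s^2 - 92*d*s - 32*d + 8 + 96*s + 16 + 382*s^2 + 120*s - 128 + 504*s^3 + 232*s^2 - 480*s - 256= -60*d + 504*s^3 + s^2*(614 - 63*d) + s*(-124*d - 264) - 360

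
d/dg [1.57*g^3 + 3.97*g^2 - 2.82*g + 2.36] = 4.71*g^2 + 7.94*g - 2.82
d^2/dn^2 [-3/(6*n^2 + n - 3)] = 6*(36*n^2 + 6*n - (12*n + 1)^2 - 18)/(6*n^2 + n - 3)^3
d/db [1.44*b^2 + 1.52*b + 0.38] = 2.88*b + 1.52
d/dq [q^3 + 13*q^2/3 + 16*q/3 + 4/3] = 3*q^2 + 26*q/3 + 16/3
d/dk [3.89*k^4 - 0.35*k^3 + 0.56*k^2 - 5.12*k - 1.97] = 15.56*k^3 - 1.05*k^2 + 1.12*k - 5.12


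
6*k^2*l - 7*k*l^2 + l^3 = l*(-6*k + l)*(-k + l)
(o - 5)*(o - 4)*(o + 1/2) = o^3 - 17*o^2/2 + 31*o/2 + 10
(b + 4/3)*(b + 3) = b^2 + 13*b/3 + 4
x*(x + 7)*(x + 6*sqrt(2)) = x^3 + 7*x^2 + 6*sqrt(2)*x^2 + 42*sqrt(2)*x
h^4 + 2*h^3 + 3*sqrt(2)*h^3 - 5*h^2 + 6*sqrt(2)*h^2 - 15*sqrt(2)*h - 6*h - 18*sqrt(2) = (h - 2)*(h + 1)*(h + 3)*(h + 3*sqrt(2))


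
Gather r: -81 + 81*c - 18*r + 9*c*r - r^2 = 81*c - r^2 + r*(9*c - 18) - 81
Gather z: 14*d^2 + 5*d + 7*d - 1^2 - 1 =14*d^2 + 12*d - 2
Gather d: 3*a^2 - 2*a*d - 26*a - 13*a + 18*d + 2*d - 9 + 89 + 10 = 3*a^2 - 39*a + d*(20 - 2*a) + 90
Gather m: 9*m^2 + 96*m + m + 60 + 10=9*m^2 + 97*m + 70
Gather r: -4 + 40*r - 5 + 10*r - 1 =50*r - 10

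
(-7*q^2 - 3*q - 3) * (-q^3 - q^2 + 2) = 7*q^5 + 10*q^4 + 6*q^3 - 11*q^2 - 6*q - 6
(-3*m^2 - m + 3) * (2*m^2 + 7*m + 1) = -6*m^4 - 23*m^3 - 4*m^2 + 20*m + 3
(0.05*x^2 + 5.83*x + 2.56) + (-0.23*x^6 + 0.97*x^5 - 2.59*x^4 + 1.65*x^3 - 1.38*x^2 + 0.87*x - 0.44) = -0.23*x^6 + 0.97*x^5 - 2.59*x^4 + 1.65*x^3 - 1.33*x^2 + 6.7*x + 2.12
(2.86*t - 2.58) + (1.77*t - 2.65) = 4.63*t - 5.23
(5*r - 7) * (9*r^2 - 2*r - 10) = 45*r^3 - 73*r^2 - 36*r + 70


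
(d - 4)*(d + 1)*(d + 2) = d^3 - d^2 - 10*d - 8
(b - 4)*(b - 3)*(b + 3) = b^3 - 4*b^2 - 9*b + 36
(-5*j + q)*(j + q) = -5*j^2 - 4*j*q + q^2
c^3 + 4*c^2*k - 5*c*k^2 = c*(c - k)*(c + 5*k)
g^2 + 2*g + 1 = (g + 1)^2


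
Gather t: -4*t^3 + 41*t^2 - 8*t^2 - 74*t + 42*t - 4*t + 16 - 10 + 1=-4*t^3 + 33*t^2 - 36*t + 7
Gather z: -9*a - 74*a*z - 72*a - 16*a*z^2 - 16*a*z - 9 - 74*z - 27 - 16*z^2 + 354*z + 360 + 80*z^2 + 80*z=-81*a + z^2*(64 - 16*a) + z*(360 - 90*a) + 324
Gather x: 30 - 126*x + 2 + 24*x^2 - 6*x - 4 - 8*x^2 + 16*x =16*x^2 - 116*x + 28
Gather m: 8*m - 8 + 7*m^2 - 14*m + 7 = 7*m^2 - 6*m - 1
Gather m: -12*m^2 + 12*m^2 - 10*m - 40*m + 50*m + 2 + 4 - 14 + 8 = 0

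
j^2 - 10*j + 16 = (j - 8)*(j - 2)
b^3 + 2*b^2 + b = b*(b + 1)^2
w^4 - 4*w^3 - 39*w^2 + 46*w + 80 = (w - 8)*(w - 2)*(w + 1)*(w + 5)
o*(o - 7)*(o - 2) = o^3 - 9*o^2 + 14*o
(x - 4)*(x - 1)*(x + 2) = x^3 - 3*x^2 - 6*x + 8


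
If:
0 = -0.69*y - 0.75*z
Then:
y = -1.08695652173913*z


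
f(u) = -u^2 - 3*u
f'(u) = -2*u - 3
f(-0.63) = 1.49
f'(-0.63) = -1.74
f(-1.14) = 2.12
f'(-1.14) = -0.72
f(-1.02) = 2.02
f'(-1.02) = -0.96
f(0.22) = -0.71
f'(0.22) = -3.44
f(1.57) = -7.17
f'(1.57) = -6.14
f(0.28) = -0.92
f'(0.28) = -3.56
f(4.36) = -32.09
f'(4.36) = -11.72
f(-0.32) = 0.86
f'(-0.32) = -2.36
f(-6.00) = -18.00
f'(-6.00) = 9.00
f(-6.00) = -18.00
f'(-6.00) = 9.00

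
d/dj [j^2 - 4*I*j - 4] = 2*j - 4*I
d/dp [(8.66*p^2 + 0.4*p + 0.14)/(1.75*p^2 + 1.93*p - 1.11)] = (16.0138*p^2 - 19.7152*p - 0.7142)/(3.0625*p^4 + 6.755*p^3 - 0.1601*p^2 - 4.2846*p + 1.2321)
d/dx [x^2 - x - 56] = 2*x - 1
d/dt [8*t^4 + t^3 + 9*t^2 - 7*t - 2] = 32*t^3 + 3*t^2 + 18*t - 7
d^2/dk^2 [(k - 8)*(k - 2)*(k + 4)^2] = 12*k^2 - 12*k - 96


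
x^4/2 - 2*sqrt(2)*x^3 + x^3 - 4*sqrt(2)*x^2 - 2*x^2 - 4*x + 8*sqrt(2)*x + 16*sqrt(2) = (x/2 + 1)*(x - 2)*(x + 2)*(x - 4*sqrt(2))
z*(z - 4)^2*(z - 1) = z^4 - 9*z^3 + 24*z^2 - 16*z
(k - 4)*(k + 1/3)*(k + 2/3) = k^3 - 3*k^2 - 34*k/9 - 8/9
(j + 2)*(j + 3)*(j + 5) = j^3 + 10*j^2 + 31*j + 30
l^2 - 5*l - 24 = (l - 8)*(l + 3)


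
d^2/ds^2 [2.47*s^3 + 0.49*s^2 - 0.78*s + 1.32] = 14.82*s + 0.98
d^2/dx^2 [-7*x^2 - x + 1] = -14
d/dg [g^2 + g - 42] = 2*g + 1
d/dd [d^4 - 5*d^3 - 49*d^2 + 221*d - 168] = 4*d^3 - 15*d^2 - 98*d + 221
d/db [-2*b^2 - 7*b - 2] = -4*b - 7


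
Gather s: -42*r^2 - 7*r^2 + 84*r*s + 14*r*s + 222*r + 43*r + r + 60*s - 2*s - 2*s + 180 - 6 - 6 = -49*r^2 + 266*r + s*(98*r + 56) + 168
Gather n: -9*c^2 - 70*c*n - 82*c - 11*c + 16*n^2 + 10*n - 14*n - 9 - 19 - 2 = -9*c^2 - 93*c + 16*n^2 + n*(-70*c - 4) - 30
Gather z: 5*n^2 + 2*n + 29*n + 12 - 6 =5*n^2 + 31*n + 6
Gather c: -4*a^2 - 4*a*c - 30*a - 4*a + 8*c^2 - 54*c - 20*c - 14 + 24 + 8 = -4*a^2 - 34*a + 8*c^2 + c*(-4*a - 74) + 18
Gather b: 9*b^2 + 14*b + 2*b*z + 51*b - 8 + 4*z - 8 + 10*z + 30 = 9*b^2 + b*(2*z + 65) + 14*z + 14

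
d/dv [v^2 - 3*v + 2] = 2*v - 3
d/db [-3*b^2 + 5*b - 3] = 5 - 6*b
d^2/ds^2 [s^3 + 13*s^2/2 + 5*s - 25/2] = 6*s + 13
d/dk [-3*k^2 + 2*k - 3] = 2 - 6*k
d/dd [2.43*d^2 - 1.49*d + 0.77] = 4.86*d - 1.49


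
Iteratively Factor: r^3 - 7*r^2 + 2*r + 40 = (r - 5)*(r^2 - 2*r - 8) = (r - 5)*(r + 2)*(r - 4)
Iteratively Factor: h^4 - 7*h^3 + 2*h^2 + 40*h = (h + 2)*(h^3 - 9*h^2 + 20*h) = (h - 5)*(h + 2)*(h^2 - 4*h) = (h - 5)*(h - 4)*(h + 2)*(h)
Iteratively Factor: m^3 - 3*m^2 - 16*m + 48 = (m - 3)*(m^2 - 16) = (m - 3)*(m + 4)*(m - 4)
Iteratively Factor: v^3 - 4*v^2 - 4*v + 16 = (v - 2)*(v^2 - 2*v - 8) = (v - 2)*(v + 2)*(v - 4)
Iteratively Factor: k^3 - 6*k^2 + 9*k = (k - 3)*(k^2 - 3*k) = k*(k - 3)*(k - 3)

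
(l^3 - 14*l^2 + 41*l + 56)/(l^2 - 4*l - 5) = (l^2 - 15*l + 56)/(l - 5)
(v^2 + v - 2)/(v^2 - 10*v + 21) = (v^2 + v - 2)/(v^2 - 10*v + 21)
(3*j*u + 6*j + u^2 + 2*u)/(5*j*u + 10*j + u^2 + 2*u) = (3*j + u)/(5*j + u)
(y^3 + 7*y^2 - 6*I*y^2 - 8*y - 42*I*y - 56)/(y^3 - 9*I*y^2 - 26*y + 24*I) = (y + 7)/(y - 3*I)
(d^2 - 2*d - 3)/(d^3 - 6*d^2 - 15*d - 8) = (d - 3)/(d^2 - 7*d - 8)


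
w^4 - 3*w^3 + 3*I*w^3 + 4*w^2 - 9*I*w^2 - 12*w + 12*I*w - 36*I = (w - 3)*(w - 2*I)*(w + 2*I)*(w + 3*I)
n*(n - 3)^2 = n^3 - 6*n^2 + 9*n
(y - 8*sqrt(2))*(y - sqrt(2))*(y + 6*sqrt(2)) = y^3 - 3*sqrt(2)*y^2 - 92*y + 96*sqrt(2)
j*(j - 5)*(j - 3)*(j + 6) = j^4 - 2*j^3 - 33*j^2 + 90*j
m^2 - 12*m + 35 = (m - 7)*(m - 5)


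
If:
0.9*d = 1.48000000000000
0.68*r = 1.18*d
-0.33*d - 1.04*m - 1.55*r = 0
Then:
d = 1.64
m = -4.77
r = 2.85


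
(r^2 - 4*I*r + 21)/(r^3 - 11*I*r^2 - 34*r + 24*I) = (r^2 - 4*I*r + 21)/(r^3 - 11*I*r^2 - 34*r + 24*I)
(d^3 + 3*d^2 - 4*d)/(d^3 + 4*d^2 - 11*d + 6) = d*(d + 4)/(d^2 + 5*d - 6)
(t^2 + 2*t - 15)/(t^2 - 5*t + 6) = (t + 5)/(t - 2)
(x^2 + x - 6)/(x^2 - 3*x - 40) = (-x^2 - x + 6)/(-x^2 + 3*x + 40)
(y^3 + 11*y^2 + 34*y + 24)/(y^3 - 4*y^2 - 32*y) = (y^2 + 7*y + 6)/(y*(y - 8))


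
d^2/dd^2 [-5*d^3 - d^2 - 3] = -30*d - 2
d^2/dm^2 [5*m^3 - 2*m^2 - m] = 30*m - 4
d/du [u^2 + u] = 2*u + 1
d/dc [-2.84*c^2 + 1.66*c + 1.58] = 1.66 - 5.68*c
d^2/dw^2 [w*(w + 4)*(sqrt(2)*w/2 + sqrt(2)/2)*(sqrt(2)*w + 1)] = 12*w^2 + 3*sqrt(2)*w + 30*w + 5*sqrt(2) + 8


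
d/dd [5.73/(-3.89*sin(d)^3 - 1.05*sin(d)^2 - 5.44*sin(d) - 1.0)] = (66.8691*sin(d)^2 + 12.033*sin(d) + 31.1712)*cos(d)/(3.89*sin(d)^3 + 1.05*sin(d)^2 + 5.44*sin(d) + 1.0)^2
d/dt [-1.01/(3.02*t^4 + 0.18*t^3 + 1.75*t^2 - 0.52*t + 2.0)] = (12.2008*t^3 + 0.5454*t^2 + 3.535*t - 0.5252)/(3.02*t^4 + 0.18*t^3 + 1.75*t^2 - 0.52*t + 2.0)^2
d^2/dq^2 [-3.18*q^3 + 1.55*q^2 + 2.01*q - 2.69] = 3.1 - 19.08*q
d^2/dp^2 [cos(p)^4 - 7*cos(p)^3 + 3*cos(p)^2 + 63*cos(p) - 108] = -231*cos(p)/4 - 4*cos(2*p)^2 - 8*cos(2*p) + 63*cos(3*p)/4 + 2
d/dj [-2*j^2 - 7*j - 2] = -4*j - 7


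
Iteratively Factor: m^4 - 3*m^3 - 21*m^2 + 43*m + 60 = (m + 1)*(m^3 - 4*m^2 - 17*m + 60) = (m + 1)*(m + 4)*(m^2 - 8*m + 15) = (m - 3)*(m + 1)*(m + 4)*(m - 5)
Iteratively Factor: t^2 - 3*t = (t)*(t - 3)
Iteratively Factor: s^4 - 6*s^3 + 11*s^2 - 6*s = (s - 2)*(s^3 - 4*s^2 + 3*s) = (s - 3)*(s - 2)*(s^2 - s) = s*(s - 3)*(s - 2)*(s - 1)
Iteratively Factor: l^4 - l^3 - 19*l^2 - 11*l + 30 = (l - 5)*(l^3 + 4*l^2 + l - 6) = (l - 5)*(l + 2)*(l^2 + 2*l - 3) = (l - 5)*(l - 1)*(l + 2)*(l + 3)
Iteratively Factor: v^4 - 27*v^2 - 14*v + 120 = (v + 4)*(v^3 - 4*v^2 - 11*v + 30) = (v + 3)*(v + 4)*(v^2 - 7*v + 10) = (v - 2)*(v + 3)*(v + 4)*(v - 5)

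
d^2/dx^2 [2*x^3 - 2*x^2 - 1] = 12*x - 4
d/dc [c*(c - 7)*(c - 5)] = 3*c^2 - 24*c + 35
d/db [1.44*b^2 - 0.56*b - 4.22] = 2.88*b - 0.56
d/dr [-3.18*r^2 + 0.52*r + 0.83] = 0.52 - 6.36*r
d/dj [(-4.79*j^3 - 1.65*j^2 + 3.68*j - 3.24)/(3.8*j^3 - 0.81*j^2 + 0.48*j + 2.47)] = (-7.105427357601e-15*j^5 + 10.1499*j^4 - 32.5664*j^3 + 3.6309*j^2 - 13.3998*j + 10.6448)/(14.44*j^6 - 6.156*j^5 + 4.3041*j^4 + 17.9944*j^3 - 3.771*j^2 + 2.3712*j + 6.1009)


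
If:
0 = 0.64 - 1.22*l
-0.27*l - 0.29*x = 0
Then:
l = 0.52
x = -0.49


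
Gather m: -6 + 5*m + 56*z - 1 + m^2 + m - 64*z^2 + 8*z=m^2 + 6*m - 64*z^2 + 64*z - 7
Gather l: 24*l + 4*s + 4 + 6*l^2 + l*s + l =6*l^2 + l*(s + 25) + 4*s + 4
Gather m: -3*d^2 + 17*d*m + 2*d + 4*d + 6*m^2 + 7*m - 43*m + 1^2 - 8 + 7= -3*d^2 + 6*d + 6*m^2 + m*(17*d - 36)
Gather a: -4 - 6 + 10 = 0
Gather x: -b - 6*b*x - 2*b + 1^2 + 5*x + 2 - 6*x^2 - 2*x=-3*b - 6*x^2 + x*(3 - 6*b) + 3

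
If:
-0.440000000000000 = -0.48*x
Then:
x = 0.92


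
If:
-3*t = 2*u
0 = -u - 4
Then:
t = 8/3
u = -4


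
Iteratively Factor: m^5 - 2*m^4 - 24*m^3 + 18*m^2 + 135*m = (m)*(m^4 - 2*m^3 - 24*m^2 + 18*m + 135) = m*(m + 3)*(m^3 - 5*m^2 - 9*m + 45) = m*(m - 5)*(m + 3)*(m^2 - 9) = m*(m - 5)*(m - 3)*(m + 3)*(m + 3)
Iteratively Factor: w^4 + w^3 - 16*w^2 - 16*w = (w - 4)*(w^3 + 5*w^2 + 4*w) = (w - 4)*(w + 4)*(w^2 + w) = w*(w - 4)*(w + 4)*(w + 1)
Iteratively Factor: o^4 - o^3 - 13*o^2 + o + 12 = (o - 1)*(o^3 - 13*o - 12) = (o - 4)*(o - 1)*(o^2 + 4*o + 3) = (o - 4)*(o - 1)*(o + 1)*(o + 3)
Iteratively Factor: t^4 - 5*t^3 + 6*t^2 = (t)*(t^3 - 5*t^2 + 6*t) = t^2*(t^2 - 5*t + 6) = t^2*(t - 3)*(t - 2)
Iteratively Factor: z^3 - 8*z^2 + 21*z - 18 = (z - 3)*(z^2 - 5*z + 6) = (z - 3)^2*(z - 2)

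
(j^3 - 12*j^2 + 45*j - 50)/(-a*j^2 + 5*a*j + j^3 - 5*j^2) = (-j^2 + 7*j - 10)/(j*(a - j))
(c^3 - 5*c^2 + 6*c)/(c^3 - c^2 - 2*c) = (c - 3)/(c + 1)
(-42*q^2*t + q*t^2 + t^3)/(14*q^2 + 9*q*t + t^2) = t*(-6*q + t)/(2*q + t)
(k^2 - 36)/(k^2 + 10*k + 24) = (k - 6)/(k + 4)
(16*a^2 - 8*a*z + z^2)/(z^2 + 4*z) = (16*a^2 - 8*a*z + z^2)/(z*(z + 4))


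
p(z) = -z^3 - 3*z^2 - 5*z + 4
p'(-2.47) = -8.48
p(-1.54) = 8.24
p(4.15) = -139.89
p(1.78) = -20.04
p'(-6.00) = -77.00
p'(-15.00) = -590.00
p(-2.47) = 13.12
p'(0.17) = -6.11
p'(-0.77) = -2.16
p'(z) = -3*z^2 - 6*z - 5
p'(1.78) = -25.19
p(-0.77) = 6.53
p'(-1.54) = -2.87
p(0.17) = 3.06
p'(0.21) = -6.39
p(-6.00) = 142.00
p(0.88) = -3.40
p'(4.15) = -81.57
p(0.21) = 2.81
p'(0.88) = -12.60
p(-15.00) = 2779.00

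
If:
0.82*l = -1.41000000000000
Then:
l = -1.72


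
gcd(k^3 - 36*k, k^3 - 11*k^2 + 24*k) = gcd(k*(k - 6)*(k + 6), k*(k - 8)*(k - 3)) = k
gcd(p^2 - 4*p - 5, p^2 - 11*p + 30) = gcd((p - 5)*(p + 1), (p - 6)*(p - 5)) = p - 5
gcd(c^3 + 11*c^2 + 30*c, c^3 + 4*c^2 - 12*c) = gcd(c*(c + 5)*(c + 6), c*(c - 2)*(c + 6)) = c^2 + 6*c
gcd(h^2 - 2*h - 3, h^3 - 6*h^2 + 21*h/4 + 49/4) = h + 1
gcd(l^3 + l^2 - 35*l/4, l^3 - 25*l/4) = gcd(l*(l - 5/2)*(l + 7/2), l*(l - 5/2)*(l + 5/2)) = l^2 - 5*l/2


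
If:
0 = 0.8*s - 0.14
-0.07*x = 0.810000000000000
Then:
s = 0.18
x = -11.57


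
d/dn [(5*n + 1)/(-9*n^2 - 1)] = (45*n^2 + 18*n - 5)/(81*n^4 + 18*n^2 + 1)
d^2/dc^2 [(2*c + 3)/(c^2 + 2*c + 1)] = 2*(2*c + 5)/(c^4 + 4*c^3 + 6*c^2 + 4*c + 1)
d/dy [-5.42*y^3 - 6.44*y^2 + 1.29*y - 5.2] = -16.26*y^2 - 12.88*y + 1.29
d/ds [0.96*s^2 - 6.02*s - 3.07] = 1.92*s - 6.02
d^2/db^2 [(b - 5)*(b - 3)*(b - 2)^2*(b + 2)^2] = 30*b^4 - 160*b^3 + 84*b^2 + 384*b - 208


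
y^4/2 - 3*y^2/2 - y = y*(y/2 + 1/2)*(y - 2)*(y + 1)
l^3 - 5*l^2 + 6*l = l*(l - 3)*(l - 2)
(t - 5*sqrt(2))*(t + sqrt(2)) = t^2 - 4*sqrt(2)*t - 10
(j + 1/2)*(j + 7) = j^2 + 15*j/2 + 7/2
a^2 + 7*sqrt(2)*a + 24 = (a + 3*sqrt(2))*(a + 4*sqrt(2))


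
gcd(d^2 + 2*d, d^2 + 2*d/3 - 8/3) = d + 2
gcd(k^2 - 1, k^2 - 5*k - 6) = k + 1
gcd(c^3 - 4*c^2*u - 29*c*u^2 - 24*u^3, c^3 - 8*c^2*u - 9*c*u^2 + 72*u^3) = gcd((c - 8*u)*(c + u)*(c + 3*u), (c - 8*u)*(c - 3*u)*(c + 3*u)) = -c^2 + 5*c*u + 24*u^2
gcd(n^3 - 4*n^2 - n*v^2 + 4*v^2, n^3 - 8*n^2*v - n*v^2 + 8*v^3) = -n^2 + v^2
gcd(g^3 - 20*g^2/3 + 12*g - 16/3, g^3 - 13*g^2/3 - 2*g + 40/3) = g^2 - 6*g + 8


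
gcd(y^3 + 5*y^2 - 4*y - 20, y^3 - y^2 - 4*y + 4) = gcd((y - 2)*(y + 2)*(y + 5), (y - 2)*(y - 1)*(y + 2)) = y^2 - 4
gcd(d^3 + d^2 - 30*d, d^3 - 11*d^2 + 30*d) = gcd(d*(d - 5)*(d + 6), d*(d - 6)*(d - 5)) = d^2 - 5*d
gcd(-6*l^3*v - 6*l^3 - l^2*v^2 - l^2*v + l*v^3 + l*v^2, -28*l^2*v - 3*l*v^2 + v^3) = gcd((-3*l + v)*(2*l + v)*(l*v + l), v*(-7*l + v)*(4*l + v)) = 1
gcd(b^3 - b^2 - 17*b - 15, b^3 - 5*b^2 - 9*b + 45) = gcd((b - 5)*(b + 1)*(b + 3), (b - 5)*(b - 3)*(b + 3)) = b^2 - 2*b - 15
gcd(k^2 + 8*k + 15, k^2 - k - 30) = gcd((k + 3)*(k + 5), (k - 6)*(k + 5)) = k + 5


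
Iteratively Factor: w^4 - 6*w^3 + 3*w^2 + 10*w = (w - 2)*(w^3 - 4*w^2 - 5*w) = w*(w - 2)*(w^2 - 4*w - 5) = w*(w - 5)*(w - 2)*(w + 1)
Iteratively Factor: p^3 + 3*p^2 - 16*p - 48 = (p + 3)*(p^2 - 16) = (p + 3)*(p + 4)*(p - 4)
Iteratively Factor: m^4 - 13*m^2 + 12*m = (m - 1)*(m^3 + m^2 - 12*m) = (m - 3)*(m - 1)*(m^2 + 4*m) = m*(m - 3)*(m - 1)*(m + 4)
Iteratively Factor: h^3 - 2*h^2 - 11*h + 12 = (h - 1)*(h^2 - h - 12) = (h - 1)*(h + 3)*(h - 4)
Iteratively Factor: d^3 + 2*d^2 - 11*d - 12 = (d + 1)*(d^2 + d - 12) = (d + 1)*(d + 4)*(d - 3)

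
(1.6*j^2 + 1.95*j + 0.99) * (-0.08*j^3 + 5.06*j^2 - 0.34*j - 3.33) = -0.128*j^5 + 7.94*j^4 + 9.2438*j^3 - 0.981600000000001*j^2 - 6.8301*j - 3.2967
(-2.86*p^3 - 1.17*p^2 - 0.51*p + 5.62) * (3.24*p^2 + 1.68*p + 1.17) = -9.2664*p^5 - 8.5956*p^4 - 6.9642*p^3 + 15.9831*p^2 + 8.8449*p + 6.5754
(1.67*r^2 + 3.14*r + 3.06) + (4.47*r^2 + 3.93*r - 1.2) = 6.14*r^2 + 7.07*r + 1.86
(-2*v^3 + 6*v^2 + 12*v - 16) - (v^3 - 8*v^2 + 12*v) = -3*v^3 + 14*v^2 - 16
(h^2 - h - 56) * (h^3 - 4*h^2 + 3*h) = h^5 - 5*h^4 - 49*h^3 + 221*h^2 - 168*h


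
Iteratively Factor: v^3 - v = (v - 1)*(v^2 + v) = v*(v - 1)*(v + 1)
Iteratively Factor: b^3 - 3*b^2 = (b)*(b^2 - 3*b) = b^2*(b - 3)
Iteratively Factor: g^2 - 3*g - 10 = (g + 2)*(g - 5)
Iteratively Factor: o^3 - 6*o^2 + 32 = (o - 4)*(o^2 - 2*o - 8) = (o - 4)^2*(o + 2)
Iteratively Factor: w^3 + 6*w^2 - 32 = (w + 4)*(w^2 + 2*w - 8) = (w + 4)^2*(w - 2)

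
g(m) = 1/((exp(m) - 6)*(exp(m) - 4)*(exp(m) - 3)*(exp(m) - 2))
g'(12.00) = 0.00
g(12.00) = 0.00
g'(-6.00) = 0.00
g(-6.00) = 0.01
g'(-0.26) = 0.03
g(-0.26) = 0.02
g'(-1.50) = 0.00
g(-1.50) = 0.01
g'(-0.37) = 0.02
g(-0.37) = 0.02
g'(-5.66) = 0.00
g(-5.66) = 0.01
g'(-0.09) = 0.05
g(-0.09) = 0.03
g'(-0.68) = 0.01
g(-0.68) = 0.01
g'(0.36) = 0.41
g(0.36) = 0.10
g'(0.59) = 5.54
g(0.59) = 0.46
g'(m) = -exp(m)/((exp(m) - 6)*(exp(m) - 4)*(exp(m) - 3)*(exp(m) - 2)^2) - exp(m)/((exp(m) - 6)*(exp(m) - 4)*(exp(m) - 3)^2*(exp(m) - 2)) - exp(m)/((exp(m) - 6)*(exp(m) - 4)^2*(exp(m) - 3)*(exp(m) - 2)) - exp(m)/((exp(m) - 6)^2*(exp(m) - 4)*(exp(m) - 3)*(exp(m) - 2))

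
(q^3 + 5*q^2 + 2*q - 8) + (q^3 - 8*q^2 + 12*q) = 2*q^3 - 3*q^2 + 14*q - 8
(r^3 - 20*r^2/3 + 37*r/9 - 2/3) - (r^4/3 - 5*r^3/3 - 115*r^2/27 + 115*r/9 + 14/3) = -r^4/3 + 8*r^3/3 - 65*r^2/27 - 26*r/3 - 16/3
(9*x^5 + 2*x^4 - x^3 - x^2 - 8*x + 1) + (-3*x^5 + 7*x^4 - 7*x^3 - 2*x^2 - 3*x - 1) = 6*x^5 + 9*x^4 - 8*x^3 - 3*x^2 - 11*x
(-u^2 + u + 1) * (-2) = 2*u^2 - 2*u - 2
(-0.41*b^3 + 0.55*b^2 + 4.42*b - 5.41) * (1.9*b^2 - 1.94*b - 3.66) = -0.779*b^5 + 1.8404*b^4 + 8.8316*b^3 - 20.8668*b^2 - 5.6818*b + 19.8006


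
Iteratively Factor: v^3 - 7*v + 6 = (v - 2)*(v^2 + 2*v - 3) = (v - 2)*(v - 1)*(v + 3)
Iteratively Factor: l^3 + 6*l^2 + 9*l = (l)*(l^2 + 6*l + 9) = l*(l + 3)*(l + 3)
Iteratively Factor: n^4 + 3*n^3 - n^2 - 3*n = (n)*(n^3 + 3*n^2 - n - 3) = n*(n + 3)*(n^2 - 1) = n*(n - 1)*(n + 3)*(n + 1)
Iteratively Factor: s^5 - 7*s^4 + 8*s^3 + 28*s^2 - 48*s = (s - 3)*(s^4 - 4*s^3 - 4*s^2 + 16*s) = (s - 3)*(s - 2)*(s^3 - 2*s^2 - 8*s) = (s - 4)*(s - 3)*(s - 2)*(s^2 + 2*s) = (s - 4)*(s - 3)*(s - 2)*(s + 2)*(s)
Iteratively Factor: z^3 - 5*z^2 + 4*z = (z - 4)*(z^2 - z) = z*(z - 4)*(z - 1)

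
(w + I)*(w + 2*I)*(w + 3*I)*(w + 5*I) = w^4 + 11*I*w^3 - 41*w^2 - 61*I*w + 30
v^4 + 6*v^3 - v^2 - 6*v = v*(v - 1)*(v + 1)*(v + 6)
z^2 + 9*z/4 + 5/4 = (z + 1)*(z + 5/4)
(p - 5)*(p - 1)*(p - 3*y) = p^3 - 3*p^2*y - 6*p^2 + 18*p*y + 5*p - 15*y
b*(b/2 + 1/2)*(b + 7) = b^3/2 + 4*b^2 + 7*b/2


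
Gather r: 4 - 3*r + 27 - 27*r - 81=-30*r - 50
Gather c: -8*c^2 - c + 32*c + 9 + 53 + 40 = -8*c^2 + 31*c + 102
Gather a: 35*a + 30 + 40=35*a + 70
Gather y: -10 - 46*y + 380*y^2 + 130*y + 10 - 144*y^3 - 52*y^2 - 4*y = -144*y^3 + 328*y^2 + 80*y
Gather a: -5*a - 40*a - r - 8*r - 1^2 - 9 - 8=-45*a - 9*r - 18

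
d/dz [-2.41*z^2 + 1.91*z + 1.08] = 1.91 - 4.82*z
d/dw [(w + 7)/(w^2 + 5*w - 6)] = (w^2 + 5*w - (w + 7)*(2*w + 5) - 6)/(w^2 + 5*w - 6)^2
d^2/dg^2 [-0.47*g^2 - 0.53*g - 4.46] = -0.940000000000000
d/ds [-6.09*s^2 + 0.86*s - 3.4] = 0.86 - 12.18*s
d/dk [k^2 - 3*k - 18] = 2*k - 3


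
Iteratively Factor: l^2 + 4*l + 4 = (l + 2)*(l + 2)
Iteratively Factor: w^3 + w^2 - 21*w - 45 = (w + 3)*(w^2 - 2*w - 15) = (w + 3)^2*(w - 5)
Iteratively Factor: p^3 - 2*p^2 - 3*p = (p + 1)*(p^2 - 3*p) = p*(p + 1)*(p - 3)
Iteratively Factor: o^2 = (o)*(o)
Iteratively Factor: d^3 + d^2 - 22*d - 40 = (d + 2)*(d^2 - d - 20) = (d - 5)*(d + 2)*(d + 4)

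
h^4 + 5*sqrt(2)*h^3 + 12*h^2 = h^2*(h + 2*sqrt(2))*(h + 3*sqrt(2))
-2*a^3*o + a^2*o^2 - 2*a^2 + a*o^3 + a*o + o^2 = (-a + o)*(2*a + o)*(a*o + 1)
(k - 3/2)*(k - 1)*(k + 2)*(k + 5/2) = k^4 + 2*k^3 - 19*k^2/4 - 23*k/4 + 15/2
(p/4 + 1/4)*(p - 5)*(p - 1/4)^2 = p^4/4 - 9*p^3/8 - 47*p^2/64 + 9*p/16 - 5/64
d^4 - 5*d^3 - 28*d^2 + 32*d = d*(d - 8)*(d - 1)*(d + 4)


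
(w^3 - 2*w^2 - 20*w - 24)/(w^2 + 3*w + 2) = (w^2 - 4*w - 12)/(w + 1)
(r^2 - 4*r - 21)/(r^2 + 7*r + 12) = (r - 7)/(r + 4)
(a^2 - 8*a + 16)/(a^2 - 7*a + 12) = (a - 4)/(a - 3)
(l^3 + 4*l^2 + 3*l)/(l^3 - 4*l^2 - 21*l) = (l + 1)/(l - 7)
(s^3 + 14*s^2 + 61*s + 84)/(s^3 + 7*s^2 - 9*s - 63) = (s + 4)/(s - 3)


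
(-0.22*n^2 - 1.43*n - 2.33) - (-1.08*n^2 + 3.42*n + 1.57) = 0.86*n^2 - 4.85*n - 3.9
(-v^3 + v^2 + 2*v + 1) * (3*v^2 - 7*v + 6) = -3*v^5 + 10*v^4 - 7*v^3 - 5*v^2 + 5*v + 6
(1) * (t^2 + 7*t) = t^2 + 7*t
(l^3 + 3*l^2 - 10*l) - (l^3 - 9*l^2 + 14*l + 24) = 12*l^2 - 24*l - 24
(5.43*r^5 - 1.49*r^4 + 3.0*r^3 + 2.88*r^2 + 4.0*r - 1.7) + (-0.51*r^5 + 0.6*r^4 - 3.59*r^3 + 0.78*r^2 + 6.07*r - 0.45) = 4.92*r^5 - 0.89*r^4 - 0.59*r^3 + 3.66*r^2 + 10.07*r - 2.15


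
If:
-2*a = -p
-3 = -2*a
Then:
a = 3/2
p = 3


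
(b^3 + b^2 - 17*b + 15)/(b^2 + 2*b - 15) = b - 1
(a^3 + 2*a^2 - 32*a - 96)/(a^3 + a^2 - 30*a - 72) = (a + 4)/(a + 3)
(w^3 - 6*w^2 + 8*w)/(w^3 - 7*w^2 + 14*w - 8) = w/(w - 1)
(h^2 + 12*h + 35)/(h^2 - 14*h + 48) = (h^2 + 12*h + 35)/(h^2 - 14*h + 48)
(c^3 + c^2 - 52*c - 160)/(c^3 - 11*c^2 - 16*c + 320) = (c + 4)/(c - 8)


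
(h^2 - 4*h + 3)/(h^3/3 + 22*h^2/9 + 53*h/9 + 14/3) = 9*(h^2 - 4*h + 3)/(3*h^3 + 22*h^2 + 53*h + 42)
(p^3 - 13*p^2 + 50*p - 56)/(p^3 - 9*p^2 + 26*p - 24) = (p - 7)/(p - 3)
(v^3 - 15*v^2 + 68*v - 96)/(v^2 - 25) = (v^3 - 15*v^2 + 68*v - 96)/(v^2 - 25)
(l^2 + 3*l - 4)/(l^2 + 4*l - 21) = (l^2 + 3*l - 4)/(l^2 + 4*l - 21)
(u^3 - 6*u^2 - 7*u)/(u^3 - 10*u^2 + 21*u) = (u + 1)/(u - 3)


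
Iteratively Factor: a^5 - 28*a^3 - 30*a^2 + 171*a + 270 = (a + 3)*(a^4 - 3*a^3 - 19*a^2 + 27*a + 90) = (a - 3)*(a + 3)*(a^3 - 19*a - 30) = (a - 5)*(a - 3)*(a + 3)*(a^2 + 5*a + 6) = (a - 5)*(a - 3)*(a + 2)*(a + 3)*(a + 3)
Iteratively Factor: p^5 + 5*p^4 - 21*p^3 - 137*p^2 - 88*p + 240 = (p + 4)*(p^4 + p^3 - 25*p^2 - 37*p + 60) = (p - 1)*(p + 4)*(p^3 + 2*p^2 - 23*p - 60) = (p - 5)*(p - 1)*(p + 4)*(p^2 + 7*p + 12) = (p - 5)*(p - 1)*(p + 3)*(p + 4)*(p + 4)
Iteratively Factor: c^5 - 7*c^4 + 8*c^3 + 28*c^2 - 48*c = (c - 3)*(c^4 - 4*c^3 - 4*c^2 + 16*c) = c*(c - 3)*(c^3 - 4*c^2 - 4*c + 16) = c*(c - 4)*(c - 3)*(c^2 - 4) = c*(c - 4)*(c - 3)*(c + 2)*(c - 2)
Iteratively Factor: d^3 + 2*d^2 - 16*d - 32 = (d + 4)*(d^2 - 2*d - 8) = (d - 4)*(d + 4)*(d + 2)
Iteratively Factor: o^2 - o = (o - 1)*(o)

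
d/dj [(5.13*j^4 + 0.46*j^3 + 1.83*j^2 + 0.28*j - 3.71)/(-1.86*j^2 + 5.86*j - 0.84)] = (-19.0836*j^5 + 89.3298*j^4 - 11.8456*j^3 + 10.0854*j^2 - 16.8756*j + 21.5054)/(3.4596*j^4 - 21.7992*j^3 + 37.4644*j^2 - 9.8448*j + 0.7056)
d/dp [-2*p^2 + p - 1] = 1 - 4*p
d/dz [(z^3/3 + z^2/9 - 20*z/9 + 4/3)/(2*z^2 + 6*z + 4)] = (3*z^4 + 18*z^3 + 41*z^2 - 20*z - 76)/(18*(z^4 + 6*z^3 + 13*z^2 + 12*z + 4))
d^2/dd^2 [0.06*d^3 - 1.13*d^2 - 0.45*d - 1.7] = 0.36*d - 2.26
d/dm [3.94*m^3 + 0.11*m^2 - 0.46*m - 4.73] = 11.82*m^2 + 0.22*m - 0.46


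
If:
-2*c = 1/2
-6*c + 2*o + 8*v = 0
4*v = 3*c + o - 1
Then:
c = -1/4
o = 1/2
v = -5/16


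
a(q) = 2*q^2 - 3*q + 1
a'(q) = 4*q - 3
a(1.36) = 0.62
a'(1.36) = 2.44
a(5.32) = 41.64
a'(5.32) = 18.28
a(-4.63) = 57.76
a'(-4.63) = -21.52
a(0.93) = -0.06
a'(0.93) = 0.72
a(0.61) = -0.09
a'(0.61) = -0.56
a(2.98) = 9.82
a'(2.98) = 8.92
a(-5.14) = 69.26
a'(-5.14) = -23.56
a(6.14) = 57.98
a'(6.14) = 21.56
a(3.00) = 10.00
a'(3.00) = 9.00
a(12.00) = 253.00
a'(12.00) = 45.00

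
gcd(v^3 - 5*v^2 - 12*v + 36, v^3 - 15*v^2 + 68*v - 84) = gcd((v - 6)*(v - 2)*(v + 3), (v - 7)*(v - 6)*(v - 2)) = v^2 - 8*v + 12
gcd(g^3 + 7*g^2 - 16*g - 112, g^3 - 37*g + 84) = g^2 + 3*g - 28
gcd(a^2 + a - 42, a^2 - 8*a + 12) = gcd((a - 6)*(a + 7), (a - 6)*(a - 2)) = a - 6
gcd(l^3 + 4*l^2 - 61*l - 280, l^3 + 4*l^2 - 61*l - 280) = l^3 + 4*l^2 - 61*l - 280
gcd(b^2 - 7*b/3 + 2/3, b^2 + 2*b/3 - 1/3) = b - 1/3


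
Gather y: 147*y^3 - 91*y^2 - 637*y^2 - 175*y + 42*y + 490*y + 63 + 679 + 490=147*y^3 - 728*y^2 + 357*y + 1232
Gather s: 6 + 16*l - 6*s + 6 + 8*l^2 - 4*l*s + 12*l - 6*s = 8*l^2 + 28*l + s*(-4*l - 12) + 12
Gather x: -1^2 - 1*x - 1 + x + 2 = 0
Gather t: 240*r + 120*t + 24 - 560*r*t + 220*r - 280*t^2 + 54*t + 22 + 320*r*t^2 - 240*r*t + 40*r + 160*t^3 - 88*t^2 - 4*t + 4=500*r + 160*t^3 + t^2*(320*r - 368) + t*(170 - 800*r) + 50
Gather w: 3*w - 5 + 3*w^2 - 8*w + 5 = 3*w^2 - 5*w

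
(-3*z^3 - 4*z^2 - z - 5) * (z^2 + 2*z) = -3*z^5 - 10*z^4 - 9*z^3 - 7*z^2 - 10*z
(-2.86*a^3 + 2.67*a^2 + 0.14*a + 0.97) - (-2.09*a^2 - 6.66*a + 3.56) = -2.86*a^3 + 4.76*a^2 + 6.8*a - 2.59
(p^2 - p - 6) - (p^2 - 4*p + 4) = 3*p - 10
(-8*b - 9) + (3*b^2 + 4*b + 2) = 3*b^2 - 4*b - 7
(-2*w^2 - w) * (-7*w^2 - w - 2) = 14*w^4 + 9*w^3 + 5*w^2 + 2*w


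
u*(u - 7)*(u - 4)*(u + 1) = u^4 - 10*u^3 + 17*u^2 + 28*u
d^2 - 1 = (d - 1)*(d + 1)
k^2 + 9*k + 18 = (k + 3)*(k + 6)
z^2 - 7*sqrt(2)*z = z*(z - 7*sqrt(2))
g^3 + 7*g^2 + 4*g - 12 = (g - 1)*(g + 2)*(g + 6)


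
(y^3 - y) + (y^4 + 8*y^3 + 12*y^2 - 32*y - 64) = y^4 + 9*y^3 + 12*y^2 - 33*y - 64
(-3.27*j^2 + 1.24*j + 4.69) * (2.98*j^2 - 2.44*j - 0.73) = -9.7446*j^4 + 11.674*j^3 + 13.3377*j^2 - 12.3488*j - 3.4237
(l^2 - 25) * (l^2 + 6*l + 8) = l^4 + 6*l^3 - 17*l^2 - 150*l - 200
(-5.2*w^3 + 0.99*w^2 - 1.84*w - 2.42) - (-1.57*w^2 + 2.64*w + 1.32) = -5.2*w^3 + 2.56*w^2 - 4.48*w - 3.74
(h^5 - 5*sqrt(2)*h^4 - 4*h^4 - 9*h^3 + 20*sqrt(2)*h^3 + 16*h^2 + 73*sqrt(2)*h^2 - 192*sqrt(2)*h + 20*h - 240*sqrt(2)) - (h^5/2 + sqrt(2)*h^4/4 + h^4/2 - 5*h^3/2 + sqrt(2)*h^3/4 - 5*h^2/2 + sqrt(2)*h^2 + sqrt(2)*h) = h^5/2 - 21*sqrt(2)*h^4/4 - 9*h^4/2 - 13*h^3/2 + 79*sqrt(2)*h^3/4 + 37*h^2/2 + 72*sqrt(2)*h^2 - 193*sqrt(2)*h + 20*h - 240*sqrt(2)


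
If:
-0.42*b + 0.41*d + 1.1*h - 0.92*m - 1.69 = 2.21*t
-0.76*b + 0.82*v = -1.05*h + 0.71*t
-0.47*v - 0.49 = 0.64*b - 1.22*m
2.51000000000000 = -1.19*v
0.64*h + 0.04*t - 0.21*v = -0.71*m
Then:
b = -0.56570963113529*t - 1.44238284929563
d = 3.42922097616385*t - 1.59395182052162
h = 0.26672445746398*t + 0.603208444255325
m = -0.296765708136546*t - 1.1675980011183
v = -2.11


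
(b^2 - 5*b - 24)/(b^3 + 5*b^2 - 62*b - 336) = (b + 3)/(b^2 + 13*b + 42)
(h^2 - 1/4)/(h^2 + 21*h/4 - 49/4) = (4*h^2 - 1)/(4*h^2 + 21*h - 49)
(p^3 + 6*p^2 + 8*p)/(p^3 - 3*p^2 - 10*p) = (p + 4)/(p - 5)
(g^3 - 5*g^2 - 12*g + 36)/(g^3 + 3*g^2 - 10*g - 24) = (g^3 - 5*g^2 - 12*g + 36)/(g^3 + 3*g^2 - 10*g - 24)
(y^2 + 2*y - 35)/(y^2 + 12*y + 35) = (y - 5)/(y + 5)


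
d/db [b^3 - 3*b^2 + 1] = 3*b*(b - 2)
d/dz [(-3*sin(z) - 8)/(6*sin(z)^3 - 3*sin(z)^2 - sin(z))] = (36*sin(z)^3 + 135*sin(z)^2 - 48*sin(z) - 8)*cos(z)/((6*sin(z)^2 - 3*sin(z) - 1)^2*sin(z)^2)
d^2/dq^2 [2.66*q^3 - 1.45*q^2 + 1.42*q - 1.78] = 15.96*q - 2.9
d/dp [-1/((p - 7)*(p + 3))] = 2*(p - 2)/((p - 7)^2*(p + 3)^2)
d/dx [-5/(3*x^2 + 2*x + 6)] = 10*(3*x + 1)/(3*x^2 + 2*x + 6)^2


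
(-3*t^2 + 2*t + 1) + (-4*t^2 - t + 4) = -7*t^2 + t + 5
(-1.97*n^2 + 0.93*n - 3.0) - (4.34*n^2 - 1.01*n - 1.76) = -6.31*n^2 + 1.94*n - 1.24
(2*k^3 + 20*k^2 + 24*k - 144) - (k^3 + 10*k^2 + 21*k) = k^3 + 10*k^2 + 3*k - 144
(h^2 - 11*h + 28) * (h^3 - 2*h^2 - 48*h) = h^5 - 13*h^4 + 2*h^3 + 472*h^2 - 1344*h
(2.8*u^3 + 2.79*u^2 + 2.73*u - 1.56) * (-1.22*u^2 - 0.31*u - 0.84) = -3.416*u^5 - 4.2718*u^4 - 6.5475*u^3 - 1.2867*u^2 - 1.8096*u + 1.3104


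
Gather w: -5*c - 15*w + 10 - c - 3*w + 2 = -6*c - 18*w + 12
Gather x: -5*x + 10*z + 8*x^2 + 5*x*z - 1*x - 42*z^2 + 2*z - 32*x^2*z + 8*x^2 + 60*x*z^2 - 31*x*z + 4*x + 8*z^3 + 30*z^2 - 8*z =x^2*(16 - 32*z) + x*(60*z^2 - 26*z - 2) + 8*z^3 - 12*z^2 + 4*z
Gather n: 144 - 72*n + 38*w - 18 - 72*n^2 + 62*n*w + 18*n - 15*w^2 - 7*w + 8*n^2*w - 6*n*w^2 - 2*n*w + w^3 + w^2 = n^2*(8*w - 72) + n*(-6*w^2 + 60*w - 54) + w^3 - 14*w^2 + 31*w + 126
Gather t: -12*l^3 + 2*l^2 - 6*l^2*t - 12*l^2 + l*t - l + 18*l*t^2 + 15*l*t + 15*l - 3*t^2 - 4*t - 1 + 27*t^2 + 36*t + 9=-12*l^3 - 10*l^2 + 14*l + t^2*(18*l + 24) + t*(-6*l^2 + 16*l + 32) + 8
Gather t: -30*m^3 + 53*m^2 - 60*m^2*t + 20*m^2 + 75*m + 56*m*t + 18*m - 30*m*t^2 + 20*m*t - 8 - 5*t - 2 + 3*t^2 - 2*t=-30*m^3 + 73*m^2 + 93*m + t^2*(3 - 30*m) + t*(-60*m^2 + 76*m - 7) - 10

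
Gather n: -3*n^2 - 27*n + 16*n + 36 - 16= -3*n^2 - 11*n + 20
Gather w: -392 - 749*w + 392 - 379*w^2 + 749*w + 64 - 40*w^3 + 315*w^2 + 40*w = -40*w^3 - 64*w^2 + 40*w + 64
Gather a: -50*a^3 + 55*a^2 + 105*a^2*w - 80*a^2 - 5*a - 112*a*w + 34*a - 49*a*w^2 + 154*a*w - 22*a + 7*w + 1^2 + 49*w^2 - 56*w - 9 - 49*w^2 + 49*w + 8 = -50*a^3 + a^2*(105*w - 25) + a*(-49*w^2 + 42*w + 7)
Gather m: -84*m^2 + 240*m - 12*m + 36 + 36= -84*m^2 + 228*m + 72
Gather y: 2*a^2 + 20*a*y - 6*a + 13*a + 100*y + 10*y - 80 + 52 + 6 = 2*a^2 + 7*a + y*(20*a + 110) - 22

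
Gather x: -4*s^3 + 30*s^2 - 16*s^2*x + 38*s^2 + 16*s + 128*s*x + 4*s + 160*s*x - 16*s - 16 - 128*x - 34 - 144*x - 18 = -4*s^3 + 68*s^2 + 4*s + x*(-16*s^2 + 288*s - 272) - 68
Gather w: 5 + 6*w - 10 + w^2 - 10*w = w^2 - 4*w - 5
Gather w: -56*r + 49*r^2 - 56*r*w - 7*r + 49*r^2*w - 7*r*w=49*r^2 - 63*r + w*(49*r^2 - 63*r)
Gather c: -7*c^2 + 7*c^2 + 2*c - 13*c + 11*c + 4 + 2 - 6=0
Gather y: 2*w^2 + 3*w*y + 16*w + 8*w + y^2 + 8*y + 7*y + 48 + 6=2*w^2 + 24*w + y^2 + y*(3*w + 15) + 54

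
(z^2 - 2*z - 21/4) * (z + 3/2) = z^3 - z^2/2 - 33*z/4 - 63/8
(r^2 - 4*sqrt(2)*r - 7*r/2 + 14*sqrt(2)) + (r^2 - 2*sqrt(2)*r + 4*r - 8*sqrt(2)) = 2*r^2 - 6*sqrt(2)*r + r/2 + 6*sqrt(2)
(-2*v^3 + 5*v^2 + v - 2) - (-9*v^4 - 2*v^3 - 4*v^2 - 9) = 9*v^4 + 9*v^2 + v + 7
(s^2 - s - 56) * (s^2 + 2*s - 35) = s^4 + s^3 - 93*s^2 - 77*s + 1960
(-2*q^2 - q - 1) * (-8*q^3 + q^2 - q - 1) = 16*q^5 + 6*q^4 + 9*q^3 + 2*q^2 + 2*q + 1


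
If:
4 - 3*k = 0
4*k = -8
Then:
No Solution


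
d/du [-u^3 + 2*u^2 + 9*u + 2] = -3*u^2 + 4*u + 9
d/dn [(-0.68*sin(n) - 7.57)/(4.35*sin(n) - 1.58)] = 34.0039*cos(n)/(4.35*sin(n) - 1.58)^2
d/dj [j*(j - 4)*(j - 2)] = 3*j^2 - 12*j + 8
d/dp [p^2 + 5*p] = 2*p + 5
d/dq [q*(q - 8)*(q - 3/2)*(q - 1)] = 4*q^3 - 63*q^2/2 + 43*q - 12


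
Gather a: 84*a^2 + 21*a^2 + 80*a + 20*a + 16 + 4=105*a^2 + 100*a + 20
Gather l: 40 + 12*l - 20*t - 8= 12*l - 20*t + 32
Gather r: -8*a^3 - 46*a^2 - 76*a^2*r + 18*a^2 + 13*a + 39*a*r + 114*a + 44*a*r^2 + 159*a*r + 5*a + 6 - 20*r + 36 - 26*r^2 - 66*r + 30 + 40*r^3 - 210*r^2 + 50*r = -8*a^3 - 28*a^2 + 132*a + 40*r^3 + r^2*(44*a - 236) + r*(-76*a^2 + 198*a - 36) + 72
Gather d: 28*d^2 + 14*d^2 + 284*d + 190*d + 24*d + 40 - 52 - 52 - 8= 42*d^2 + 498*d - 72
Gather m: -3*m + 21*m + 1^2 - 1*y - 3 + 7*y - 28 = 18*m + 6*y - 30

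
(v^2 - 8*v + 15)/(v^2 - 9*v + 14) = (v^2 - 8*v + 15)/(v^2 - 9*v + 14)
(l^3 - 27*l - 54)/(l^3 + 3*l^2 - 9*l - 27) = (l - 6)/(l - 3)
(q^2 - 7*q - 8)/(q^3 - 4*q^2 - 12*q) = (-q^2 + 7*q + 8)/(q*(-q^2 + 4*q + 12))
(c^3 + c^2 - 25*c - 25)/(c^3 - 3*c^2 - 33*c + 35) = (c^2 - 4*c - 5)/(c^2 - 8*c + 7)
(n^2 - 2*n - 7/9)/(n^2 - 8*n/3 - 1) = (n - 7/3)/(n - 3)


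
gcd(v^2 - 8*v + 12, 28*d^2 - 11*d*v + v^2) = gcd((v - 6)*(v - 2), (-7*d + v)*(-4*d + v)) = 1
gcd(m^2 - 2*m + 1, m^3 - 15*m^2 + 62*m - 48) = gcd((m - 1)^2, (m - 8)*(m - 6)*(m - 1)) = m - 1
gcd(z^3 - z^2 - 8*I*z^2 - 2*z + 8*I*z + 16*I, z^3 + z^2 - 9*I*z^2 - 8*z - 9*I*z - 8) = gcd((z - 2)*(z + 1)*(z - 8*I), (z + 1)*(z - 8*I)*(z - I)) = z^2 + z*(1 - 8*I) - 8*I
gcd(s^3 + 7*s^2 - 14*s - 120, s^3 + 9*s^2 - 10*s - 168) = s^2 + 2*s - 24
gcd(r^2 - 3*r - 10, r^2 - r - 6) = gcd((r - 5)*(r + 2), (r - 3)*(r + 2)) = r + 2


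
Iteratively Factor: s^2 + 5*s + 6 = (s + 3)*(s + 2)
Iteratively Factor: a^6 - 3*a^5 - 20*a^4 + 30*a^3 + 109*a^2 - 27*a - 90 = (a + 3)*(a^5 - 6*a^4 - 2*a^3 + 36*a^2 + a - 30) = (a + 1)*(a + 3)*(a^4 - 7*a^3 + 5*a^2 + 31*a - 30) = (a + 1)*(a + 2)*(a + 3)*(a^3 - 9*a^2 + 23*a - 15) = (a - 3)*(a + 1)*(a + 2)*(a + 3)*(a^2 - 6*a + 5) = (a - 3)*(a - 1)*(a + 1)*(a + 2)*(a + 3)*(a - 5)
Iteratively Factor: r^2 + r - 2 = (r + 2)*(r - 1)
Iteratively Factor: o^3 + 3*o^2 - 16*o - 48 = (o + 4)*(o^2 - o - 12) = (o - 4)*(o + 4)*(o + 3)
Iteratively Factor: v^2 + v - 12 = (v - 3)*(v + 4)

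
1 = 1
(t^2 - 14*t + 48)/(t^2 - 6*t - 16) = (t - 6)/(t + 2)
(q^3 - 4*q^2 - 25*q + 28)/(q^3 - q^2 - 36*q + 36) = (q^2 - 3*q - 28)/(q^2 - 36)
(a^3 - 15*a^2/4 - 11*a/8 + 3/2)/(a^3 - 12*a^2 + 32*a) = (a^2 + a/4 - 3/8)/(a*(a - 8))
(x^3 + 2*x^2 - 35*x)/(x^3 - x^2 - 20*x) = (x + 7)/(x + 4)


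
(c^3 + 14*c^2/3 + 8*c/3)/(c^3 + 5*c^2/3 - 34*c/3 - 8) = c/(c - 3)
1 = 1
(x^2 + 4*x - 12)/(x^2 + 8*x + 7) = (x^2 + 4*x - 12)/(x^2 + 8*x + 7)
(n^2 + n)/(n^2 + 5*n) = (n + 1)/(n + 5)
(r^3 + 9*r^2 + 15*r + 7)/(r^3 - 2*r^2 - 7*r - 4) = (r + 7)/(r - 4)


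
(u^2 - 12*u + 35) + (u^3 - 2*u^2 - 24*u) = u^3 - u^2 - 36*u + 35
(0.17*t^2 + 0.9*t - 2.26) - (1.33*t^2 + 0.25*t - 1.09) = -1.16*t^2 + 0.65*t - 1.17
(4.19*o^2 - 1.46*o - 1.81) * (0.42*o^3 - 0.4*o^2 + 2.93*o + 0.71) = 1.7598*o^5 - 2.2892*o^4 + 12.1005*o^3 - 0.5789*o^2 - 6.3399*o - 1.2851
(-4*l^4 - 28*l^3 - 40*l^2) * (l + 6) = -4*l^5 - 52*l^4 - 208*l^3 - 240*l^2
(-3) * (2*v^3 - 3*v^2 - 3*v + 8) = -6*v^3 + 9*v^2 + 9*v - 24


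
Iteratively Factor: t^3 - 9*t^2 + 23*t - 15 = (t - 3)*(t^2 - 6*t + 5) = (t - 3)*(t - 1)*(t - 5)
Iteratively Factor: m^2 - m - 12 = (m + 3)*(m - 4)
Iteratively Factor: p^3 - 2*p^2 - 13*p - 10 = (p + 2)*(p^2 - 4*p - 5) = (p - 5)*(p + 2)*(p + 1)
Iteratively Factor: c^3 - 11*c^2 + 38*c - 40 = (c - 2)*(c^2 - 9*c + 20) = (c - 4)*(c - 2)*(c - 5)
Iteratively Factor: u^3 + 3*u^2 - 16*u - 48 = (u + 3)*(u^2 - 16) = (u - 4)*(u + 3)*(u + 4)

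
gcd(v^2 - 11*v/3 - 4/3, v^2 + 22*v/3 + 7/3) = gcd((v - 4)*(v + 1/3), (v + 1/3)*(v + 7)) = v + 1/3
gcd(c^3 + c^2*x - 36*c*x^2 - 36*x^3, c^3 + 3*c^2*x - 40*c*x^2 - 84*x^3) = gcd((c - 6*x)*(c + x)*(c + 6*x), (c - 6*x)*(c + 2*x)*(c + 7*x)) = -c + 6*x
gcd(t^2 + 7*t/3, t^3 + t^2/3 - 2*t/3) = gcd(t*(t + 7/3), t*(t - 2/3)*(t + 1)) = t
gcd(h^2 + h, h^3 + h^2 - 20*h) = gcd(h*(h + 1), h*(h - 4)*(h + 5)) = h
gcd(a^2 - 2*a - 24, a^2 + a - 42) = a - 6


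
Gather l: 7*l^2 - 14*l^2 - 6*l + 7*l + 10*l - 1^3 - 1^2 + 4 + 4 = -7*l^2 + 11*l + 6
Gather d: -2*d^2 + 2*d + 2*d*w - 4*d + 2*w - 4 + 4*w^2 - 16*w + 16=-2*d^2 + d*(2*w - 2) + 4*w^2 - 14*w + 12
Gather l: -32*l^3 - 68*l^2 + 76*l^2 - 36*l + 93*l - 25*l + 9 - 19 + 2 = -32*l^3 + 8*l^2 + 32*l - 8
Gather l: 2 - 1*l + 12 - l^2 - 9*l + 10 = -l^2 - 10*l + 24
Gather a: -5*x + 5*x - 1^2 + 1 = 0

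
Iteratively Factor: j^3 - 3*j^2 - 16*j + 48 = (j - 3)*(j^2 - 16) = (j - 4)*(j - 3)*(j + 4)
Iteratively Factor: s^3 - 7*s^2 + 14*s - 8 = (s - 1)*(s^2 - 6*s + 8) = (s - 4)*(s - 1)*(s - 2)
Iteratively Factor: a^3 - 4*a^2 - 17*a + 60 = (a + 4)*(a^2 - 8*a + 15) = (a - 5)*(a + 4)*(a - 3)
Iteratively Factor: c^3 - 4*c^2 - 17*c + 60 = (c - 5)*(c^2 + c - 12) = (c - 5)*(c - 3)*(c + 4)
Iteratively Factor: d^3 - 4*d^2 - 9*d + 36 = (d + 3)*(d^2 - 7*d + 12) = (d - 3)*(d + 3)*(d - 4)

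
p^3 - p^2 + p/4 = p*(p - 1/2)^2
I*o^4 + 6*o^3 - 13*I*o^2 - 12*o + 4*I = (o - 2*I)^2*(o - I)*(I*o + 1)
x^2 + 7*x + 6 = (x + 1)*(x + 6)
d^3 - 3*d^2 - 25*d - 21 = (d - 7)*(d + 1)*(d + 3)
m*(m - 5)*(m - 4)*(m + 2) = m^4 - 7*m^3 + 2*m^2 + 40*m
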